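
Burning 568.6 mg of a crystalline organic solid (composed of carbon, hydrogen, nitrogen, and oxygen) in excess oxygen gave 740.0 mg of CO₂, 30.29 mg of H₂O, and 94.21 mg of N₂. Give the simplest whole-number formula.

C5HN2O5

mol C = 0.7400 g CO₂ ÷ 44.009 g/mol = 0.016815 mol
mol H = 2 × 0.03029 g H₂O ÷ 18.015 g/mol = 0.0033628 mol
mol N = 2 × 0.09421 g N₂ ÷ 28.014 g/mol = 0.0067259 mol
mass O = 0.5686 − (0.20196 + 0.0033897 + 0.094210) = 0.26904 g → mol O = 0.26904 ÷ 15.999 = 0.016816 mol
Divide by the smallest (0.0033628 mol): C 5.000, H 1.000, N 2.000, O 5.001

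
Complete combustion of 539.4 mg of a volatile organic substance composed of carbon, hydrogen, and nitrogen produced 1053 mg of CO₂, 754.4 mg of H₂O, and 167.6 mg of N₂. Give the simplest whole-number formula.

C2H7N

mol C = 1.053 g CO₂ ÷ 44.009 g/mol = 0.023927 mol
mol H = 2 × 0.7544 g H₂O ÷ 18.015 g/mol = 0.083752 mol
mol N = 2 × 0.1676 g N₂ ÷ 28.014 g/mol = 0.011965 mol
Divide by the smallest (0.011965 mol): C 2.000, H 7.000, N 1.000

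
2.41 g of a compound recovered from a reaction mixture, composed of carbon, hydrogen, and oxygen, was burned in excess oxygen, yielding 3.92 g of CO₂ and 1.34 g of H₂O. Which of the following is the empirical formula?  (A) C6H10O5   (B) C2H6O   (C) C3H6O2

(A) C6H10O5

mol C = 3.92 g CO₂ ÷ 44.009 g/mol = 0.08907 mol
mol H = 2 × 1.34 g H₂O ÷ 18.015 g/mol = 0.1488 mol
mass O = 2.41 − (1.070 + 0.1500) = 1.190 g → mol O = 1.190 ÷ 15.999 = 0.07439 mol
Divide by the smallest (0.07439 mol): C 1.197, H 2.000, O 1.000
Multiplying each by 5 gives whole numbers: C 5.99, H 10.00, O 5.00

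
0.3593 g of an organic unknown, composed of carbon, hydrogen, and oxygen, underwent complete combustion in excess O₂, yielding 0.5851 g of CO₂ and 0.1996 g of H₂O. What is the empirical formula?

mol C = 0.5851 g CO₂ ÷ 44.009 g/mol = 0.013295 mol
mol H = 2 × 0.1996 g H₂O ÷ 18.015 g/mol = 0.022159 mol
mass O = 0.3593 − (0.15969 + 0.022337) = 0.17728 g → mol O = 0.17728 ÷ 15.999 = 0.011081 mol
Divide by the smallest (0.011081 mol): C 1.200, H 2.000, O 1.000
Multiplying each by 5 gives whole numbers: C 6.00, H 10.00, O 5.00

C6H10O5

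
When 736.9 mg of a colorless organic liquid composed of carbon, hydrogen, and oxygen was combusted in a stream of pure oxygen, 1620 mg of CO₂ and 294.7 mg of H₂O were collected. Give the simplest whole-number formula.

mol C = 1.620 g CO₂ ÷ 44.009 g/mol = 0.036811 mol
mol H = 2 × 0.2947 g H₂O ÷ 18.015 g/mol = 0.032717 mol
mass O = 0.7369 − (0.44213 + 0.032979) = 0.26179 g → mol O = 0.26179 ÷ 15.999 = 0.016363 mol
Divide by the smallest (0.016363 mol): C 2.250, H 1.999, O 1.000
Multiplying each by 4 gives whole numbers: C 9.00, H 8.00, O 4.00

C9H8O4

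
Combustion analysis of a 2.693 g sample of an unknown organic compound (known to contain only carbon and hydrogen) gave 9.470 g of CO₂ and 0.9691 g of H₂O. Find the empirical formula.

C2H

mol C = 9.470 g CO₂ ÷ 44.009 g/mol = 0.21518 mol
mol H = 2 × 0.9691 g H₂O ÷ 18.015 g/mol = 0.10759 mol
Divide by the smallest (0.10759 mol): C 2.000, H 1.000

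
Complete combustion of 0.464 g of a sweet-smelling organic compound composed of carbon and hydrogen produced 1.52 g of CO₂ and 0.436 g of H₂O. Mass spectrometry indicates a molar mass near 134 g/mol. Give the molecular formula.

mol C = 1.52 g CO₂ ÷ 44.009 g/mol = 0.03454 mol
mol H = 2 × 0.436 g H₂O ÷ 18.015 g/mol = 0.04840 mol
Divide by the smallest (0.03454 mol): C 1.000, H 1.401
Multiplying each by 5 gives whole numbers: C 5.00, H 7.01
Empirical formula: C5H7
Empirical-formula mass = 67.11 g/mol; 134 ÷ 67.11 ≈ 2, so the molecular formula is C10H14.

C10H14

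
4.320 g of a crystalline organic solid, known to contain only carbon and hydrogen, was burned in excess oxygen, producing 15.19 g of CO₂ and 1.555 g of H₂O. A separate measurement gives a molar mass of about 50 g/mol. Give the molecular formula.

mol C = 15.19 g CO₂ ÷ 44.009 g/mol = 0.34516 mol
mol H = 2 × 1.555 g H₂O ÷ 18.015 g/mol = 0.17263 mol
Divide by the smallest (0.17263 mol): C 1.999, H 1.000
Empirical formula: C2H
Empirical-formula mass = 25.03 g/mol; 50 ÷ 25.03 ≈ 2, so the molecular formula is C4H2.

C4H2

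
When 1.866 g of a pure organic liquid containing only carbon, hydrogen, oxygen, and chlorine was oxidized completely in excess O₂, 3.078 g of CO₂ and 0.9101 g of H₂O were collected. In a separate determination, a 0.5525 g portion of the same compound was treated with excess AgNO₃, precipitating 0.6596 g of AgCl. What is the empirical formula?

C9H13Cl2O3

mol C = 3.078 g CO₂ ÷ 44.009 g/mol = 0.069940 mol
mol H = 2 × 0.9101 g H₂O ÷ 18.015 g/mol = 0.10104 mol
From the AgCl data: mol Cl per gram of compound = (0.6596 ÷ 143.318) ÷ 0.5525 = 0.0083301 mol/g, so in the 1.866 g combustion sample mol Cl = 0.015544 mol
mass O = 1.866 − (0.84005 + 0.10185 + 0.55103) = 0.37307 g → mol O = 0.37307 ÷ 15.999 = 0.023318 mol
Divide by the smallest (0.015544 mol): C 4.500, H 6.500, Cl 1.000, O 1.500
Multiplying each by 2 gives whole numbers: C 9.00, H 13.00, Cl 2.00, O 3.00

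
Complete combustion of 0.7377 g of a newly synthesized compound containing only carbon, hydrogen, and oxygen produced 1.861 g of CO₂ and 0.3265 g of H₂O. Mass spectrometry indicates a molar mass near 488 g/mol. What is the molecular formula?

mol C = 1.861 g CO₂ ÷ 44.009 g/mol = 0.042287 mol
mol H = 2 × 0.3265 g H₂O ÷ 18.015 g/mol = 0.036248 mol
mass O = 0.7377 − (0.50791 + 0.036538) = 0.19326 g → mol O = 0.19326 ÷ 15.999 = 0.012079 mol
Divide by the smallest (0.012079 mol): C 3.501, H 3.001, O 1.000
Multiplying each by 2 gives whole numbers: C 7.00, H 6.00, O 2.00
Empirical formula: C7H6O2
Empirical-formula mass = 122.12 g/mol; 488 ÷ 122.12 ≈ 4, so the molecular formula is C28H24O8.

C28H24O8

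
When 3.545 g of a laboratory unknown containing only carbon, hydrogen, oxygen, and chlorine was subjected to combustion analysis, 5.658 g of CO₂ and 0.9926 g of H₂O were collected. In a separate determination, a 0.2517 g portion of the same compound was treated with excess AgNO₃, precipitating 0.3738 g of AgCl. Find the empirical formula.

C7H6Cl2O2

mol C = 5.658 g CO₂ ÷ 44.009 g/mol = 0.12856 mol
mol H = 2 × 0.9926 g H₂O ÷ 18.015 g/mol = 0.11020 mol
From the AgCl data: mol Cl per gram of compound = (0.3738 ÷ 143.318) ÷ 0.2517 = 0.010362 mol/g, so in the 3.545 g combustion sample mol Cl = 0.036734 mol
mass O = 3.545 − (1.5442 + 0.11108 + 1.3022) = 0.58750 g → mol O = 0.58750 ÷ 15.999 = 0.036721 mol
Divide by the smallest (0.036721 mol): C 3.501, H 3.001, Cl 1.000, O 1.000
Multiplying each by 2 gives whole numbers: C 7.00, H 6.00, Cl 2.00, O 2.00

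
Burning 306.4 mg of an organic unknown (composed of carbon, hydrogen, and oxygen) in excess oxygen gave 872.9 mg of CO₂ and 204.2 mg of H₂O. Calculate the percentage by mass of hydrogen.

7.46%

mol C = 0.8729 g CO₂ ÷ 44.009 g/mol = 0.019835 mol
mol H = 2 × 0.2042 g H₂O ÷ 18.015 g/mol = 0.022670 mol
mass O = 0.3064 − (0.23823 + 0.022851) = 0.045316 g → mol O = 0.045316 ÷ 15.999 = 0.0028324 mol
mass % H = 0.022851 g ÷ 0.3064 g × 100%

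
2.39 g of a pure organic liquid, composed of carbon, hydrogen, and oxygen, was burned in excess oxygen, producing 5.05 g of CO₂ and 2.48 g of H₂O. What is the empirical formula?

C5H12O2

mol C = 5.05 g CO₂ ÷ 44.009 g/mol = 0.1147 mol
mol H = 2 × 2.48 g H₂O ÷ 18.015 g/mol = 0.2753 mol
mass O = 2.39 − (1.378 + 0.2775) = 0.7342 g → mol O = 0.7342 ÷ 15.999 = 0.04589 mol
Divide by the smallest (0.04589 mol): C 2.500, H 6.000, O 1.000
Multiplying each by 2 gives whole numbers: C 5.00, H 12.00, O 2.00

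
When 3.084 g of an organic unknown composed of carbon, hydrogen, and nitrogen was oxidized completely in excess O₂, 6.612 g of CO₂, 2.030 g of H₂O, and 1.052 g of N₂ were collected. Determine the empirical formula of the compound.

mol C = 6.612 g CO₂ ÷ 44.009 g/mol = 0.15024 mol
mol H = 2 × 2.030 g H₂O ÷ 18.015 g/mol = 0.22537 mol
mol N = 2 × 1.052 g N₂ ÷ 28.014 g/mol = 0.075105 mol
Divide by the smallest (0.075105 mol): C 2.000, H 3.001, N 1.000

C2H3N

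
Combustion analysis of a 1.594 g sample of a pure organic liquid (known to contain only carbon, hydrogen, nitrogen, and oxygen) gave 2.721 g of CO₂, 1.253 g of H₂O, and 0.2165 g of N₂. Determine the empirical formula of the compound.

mol C = 2.721 g CO₂ ÷ 44.009 g/mol = 0.061828 mol
mol H = 2 × 1.253 g H₂O ÷ 18.015 g/mol = 0.13911 mol
mol N = 2 × 0.2165 g N₂ ÷ 28.014 g/mol = 0.015457 mol
mass O = 1.594 − (0.74262 + 0.14022 + 0.21650) = 0.49466 g → mol O = 0.49466 ÷ 15.999 = 0.030918 mol
Divide by the smallest (0.015457 mol): C 4.000, H 9.000, N 1.000, O 2.000

C4H9NO2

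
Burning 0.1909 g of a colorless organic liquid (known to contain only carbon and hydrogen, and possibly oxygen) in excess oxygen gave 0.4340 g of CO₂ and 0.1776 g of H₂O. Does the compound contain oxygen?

yes

mol C = 0.4340 g CO₂ ÷ 44.009 g/mol = 0.0098616 mol
mol H = 2 × 0.1776 g H₂O ÷ 18.015 g/mol = 0.019717 mol
C and H account for only 0.13832 g of the 0.1909 g sample; the remaining 0.052577 g must be oxygen.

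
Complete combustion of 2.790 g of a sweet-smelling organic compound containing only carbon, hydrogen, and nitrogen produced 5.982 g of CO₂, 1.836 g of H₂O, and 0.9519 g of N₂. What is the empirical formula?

mol C = 5.982 g CO₂ ÷ 44.009 g/mol = 0.13593 mol
mol H = 2 × 1.836 g H₂O ÷ 18.015 g/mol = 0.20383 mol
mol N = 2 × 0.9519 g N₂ ÷ 28.014 g/mol = 0.067959 mol
Divide by the smallest (0.067959 mol): C 2.000, H 2.999, N 1.000

C2H3N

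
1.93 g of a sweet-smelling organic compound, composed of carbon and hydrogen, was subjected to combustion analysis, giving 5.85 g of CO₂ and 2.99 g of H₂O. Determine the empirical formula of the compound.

mol C = 5.85 g CO₂ ÷ 44.009 g/mol = 0.1329 mol
mol H = 2 × 2.99 g H₂O ÷ 18.015 g/mol = 0.3319 mol
Divide by the smallest (0.1329 mol): C 1.000, H 2.497
Multiplying each by 2 gives whole numbers: C 2.00, H 4.99

C2H5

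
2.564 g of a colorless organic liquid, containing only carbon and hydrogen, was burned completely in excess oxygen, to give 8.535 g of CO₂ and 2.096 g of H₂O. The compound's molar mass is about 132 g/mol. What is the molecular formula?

mol C = 8.535 g CO₂ ÷ 44.009 g/mol = 0.19394 mol
mol H = 2 × 2.096 g H₂O ÷ 18.015 g/mol = 0.23269 mol
Divide by the smallest (0.19394 mol): C 1.000, H 1.200
Multiplying each by 5 gives whole numbers: C 5.00, H 6.00
Empirical formula: C5H6
Empirical-formula mass = 66.10 g/mol; 132 ÷ 66.10 ≈ 2, so the molecular formula is C10H12.

C10H12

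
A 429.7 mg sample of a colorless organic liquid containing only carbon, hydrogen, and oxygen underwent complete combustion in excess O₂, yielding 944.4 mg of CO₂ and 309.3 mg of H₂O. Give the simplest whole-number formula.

C5H8O2

mol C = 0.9444 g CO₂ ÷ 44.009 g/mol = 0.021459 mol
mol H = 2 × 0.3093 g H₂O ÷ 18.015 g/mol = 0.034338 mol
mass O = 0.4297 − (0.25775 + 0.034613) = 0.13734 g → mol O = 0.13734 ÷ 15.999 = 0.0085843 mol
Divide by the smallest (0.0085843 mol): C 2.500, H 4.000, O 1.000
Multiplying each by 2 gives whole numbers: C 5.00, H 8.00, O 2.00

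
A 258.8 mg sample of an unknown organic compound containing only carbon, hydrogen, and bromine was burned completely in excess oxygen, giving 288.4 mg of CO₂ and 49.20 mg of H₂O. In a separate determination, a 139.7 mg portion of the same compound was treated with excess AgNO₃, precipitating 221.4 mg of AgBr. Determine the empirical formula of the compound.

mol C = 0.2884 g CO₂ ÷ 44.009 g/mol = 0.0065532 mol
mol H = 2 × 0.04920 g H₂O ÷ 18.015 g/mol = 0.0054621 mol
From the AgBr data: mol Br per gram of compound = (0.2214 ÷ 187.772) ÷ 0.1397 = 0.0084402 mol/g, so in the 0.2588 g combustion sample mol Br = 0.0021843 mol
Divide by the smallest (0.0021843 mol): C 3.000, H 2.501, Br 1.000
Multiplying each by 2 gives whole numbers: C 6.00, H 5.00, Br 2.00

C6H5Br2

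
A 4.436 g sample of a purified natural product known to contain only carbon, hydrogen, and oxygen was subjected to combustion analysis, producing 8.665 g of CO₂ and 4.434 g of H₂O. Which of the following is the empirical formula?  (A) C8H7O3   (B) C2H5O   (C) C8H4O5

mol C = 8.665 g CO₂ ÷ 44.009 g/mol = 0.19689 mol
mol H = 2 × 4.434 g H₂O ÷ 18.015 g/mol = 0.49226 mol
mass O = 4.436 − (2.3649 + 0.49619) = 1.5749 g → mol O = 1.5749 ÷ 15.999 = 0.098440 mol
Divide by the smallest (0.098440 mol): C 2.000, H 5.001, O 1.000

(B) C2H5O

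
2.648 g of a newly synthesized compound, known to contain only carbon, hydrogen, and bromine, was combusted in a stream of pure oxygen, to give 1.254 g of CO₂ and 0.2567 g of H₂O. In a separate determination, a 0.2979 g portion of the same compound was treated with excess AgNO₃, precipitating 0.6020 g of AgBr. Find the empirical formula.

mol C = 1.254 g CO₂ ÷ 44.009 g/mol = 0.028494 mol
mol H = 2 × 0.2567 g H₂O ÷ 18.015 g/mol = 0.028498 mol
From the AgBr data: mol Br per gram of compound = (0.6020 ÷ 187.772) ÷ 0.2979 = 0.010762 mol/g, so in the 2.648 g combustion sample mol Br = 0.028498 mol
Divide by the smallest (0.028494 mol): C 1.000, H 1.000, Br 1.000

CHBr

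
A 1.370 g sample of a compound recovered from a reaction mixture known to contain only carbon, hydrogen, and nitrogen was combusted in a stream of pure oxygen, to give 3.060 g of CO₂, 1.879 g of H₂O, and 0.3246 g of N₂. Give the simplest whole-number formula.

C3H9N

mol C = 3.060 g CO₂ ÷ 44.009 g/mol = 0.069531 mol
mol H = 2 × 1.879 g H₂O ÷ 18.015 g/mol = 0.20860 mol
mol N = 2 × 0.3246 g N₂ ÷ 28.014 g/mol = 0.023174 mol
Divide by the smallest (0.023174 mol): C 3.000, H 9.002, N 1.000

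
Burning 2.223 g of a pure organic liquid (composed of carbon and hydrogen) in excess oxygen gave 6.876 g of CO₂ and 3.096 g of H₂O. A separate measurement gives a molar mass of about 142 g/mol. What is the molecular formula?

C10H22

mol C = 6.876 g CO₂ ÷ 44.009 g/mol = 0.15624 mol
mol H = 2 × 3.096 g H₂O ÷ 18.015 g/mol = 0.34371 mol
Divide by the smallest (0.15624 mol): C 1.000, H 2.200
Multiplying each by 5 gives whole numbers: C 5.00, H 11.00
Empirical formula: C5H11
Empirical-formula mass = 71.14 g/mol; 142 ÷ 71.14 ≈ 2, so the molecular formula is C10H22.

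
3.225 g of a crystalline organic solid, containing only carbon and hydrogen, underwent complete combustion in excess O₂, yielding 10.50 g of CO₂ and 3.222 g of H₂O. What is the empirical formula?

mol C = 10.50 g CO₂ ÷ 44.009 g/mol = 0.23859 mol
mol H = 2 × 3.222 g H₂O ÷ 18.015 g/mol = 0.35770 mol
Divide by the smallest (0.23859 mol): C 1.000, H 1.499
Multiplying each by 2 gives whole numbers: C 2.00, H 3.00

C2H3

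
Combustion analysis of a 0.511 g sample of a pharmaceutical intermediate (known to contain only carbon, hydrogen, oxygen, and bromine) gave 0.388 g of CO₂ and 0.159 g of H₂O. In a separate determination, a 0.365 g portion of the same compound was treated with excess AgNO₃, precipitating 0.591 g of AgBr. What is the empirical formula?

C4H8Br2O

mol C = 0.388 g CO₂ ÷ 44.009 g/mol = 0.008816 mol
mol H = 2 × 0.159 g H₂O ÷ 18.015 g/mol = 0.01765 mol
From the AgBr data: mol Br per gram of compound = (0.591 ÷ 187.772) ÷ 0.365 = 0.008623 mol/g, so in the 0.511 g combustion sample mol Br = 0.004406 mol
mass O = 0.511 − (0.1059 + 0.01779 + 0.3521) = 0.03522 g → mol O = 0.03522 ÷ 15.999 = 0.002202 mol
Divide by the smallest (0.002202 mol): C 4.004, H 8.018, Br 2.001, O 1.000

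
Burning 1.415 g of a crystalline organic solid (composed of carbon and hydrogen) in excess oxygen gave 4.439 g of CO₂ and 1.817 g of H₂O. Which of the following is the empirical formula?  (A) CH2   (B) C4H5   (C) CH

mol C = 4.439 g CO₂ ÷ 44.009 g/mol = 0.10087 mol
mol H = 2 × 1.817 g H₂O ÷ 18.015 g/mol = 0.20172 mol
Divide by the smallest (0.10087 mol): C 1.000, H 2.000

(A) CH2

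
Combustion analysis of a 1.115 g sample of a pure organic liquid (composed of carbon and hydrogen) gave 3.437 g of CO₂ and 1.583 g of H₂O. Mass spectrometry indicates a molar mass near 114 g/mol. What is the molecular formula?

mol C = 3.437 g CO₂ ÷ 44.009 g/mol = 0.078098 mol
mol H = 2 × 1.583 g H₂O ÷ 18.015 g/mol = 0.17574 mol
Divide by the smallest (0.078098 mol): C 1.000, H 2.250
Multiplying each by 4 gives whole numbers: C 4.00, H 9.00
Empirical formula: C4H9
Empirical-formula mass = 57.12 g/mol; 114 ÷ 57.12 ≈ 2, so the molecular formula is C8H18.

C8H18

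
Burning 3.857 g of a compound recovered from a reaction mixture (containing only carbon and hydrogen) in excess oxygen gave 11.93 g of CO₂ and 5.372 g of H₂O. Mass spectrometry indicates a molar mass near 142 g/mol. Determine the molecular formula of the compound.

C10H22

mol C = 11.93 g CO₂ ÷ 44.009 g/mol = 0.27108 mol
mol H = 2 × 5.372 g H₂O ÷ 18.015 g/mol = 0.59639 mol
Divide by the smallest (0.27108 mol): C 1.000, H 2.200
Multiplying each by 5 gives whole numbers: C 5.00, H 11.00
Empirical formula: C5H11
Empirical-formula mass = 71.14 g/mol; 142 ÷ 71.14 ≈ 2, so the molecular formula is C10H22.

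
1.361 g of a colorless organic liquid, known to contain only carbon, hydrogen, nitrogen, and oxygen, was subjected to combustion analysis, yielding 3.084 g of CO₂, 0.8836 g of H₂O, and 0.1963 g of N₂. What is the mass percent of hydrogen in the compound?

mol C = 3.084 g CO₂ ÷ 44.009 g/mol = 0.070077 mol
mol H = 2 × 0.8836 g H₂O ÷ 18.015 g/mol = 0.098096 mol
mol N = 2 × 0.1963 g N₂ ÷ 28.014 g/mol = 0.014014 mol
mass O = 1.361 − (0.84169 + 0.098881 + 0.19630) = 0.22413 g → mol O = 0.22413 ÷ 15.999 = 0.014009 mol
mass % H = 0.098881 g ÷ 1.361 g × 100%

7.27%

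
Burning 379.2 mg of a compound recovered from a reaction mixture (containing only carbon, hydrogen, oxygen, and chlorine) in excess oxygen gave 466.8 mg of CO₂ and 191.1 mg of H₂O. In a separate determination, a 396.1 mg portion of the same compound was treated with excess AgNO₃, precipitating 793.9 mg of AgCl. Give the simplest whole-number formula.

mol C = 0.4668 g CO₂ ÷ 44.009 g/mol = 0.010607 mol
mol H = 2 × 0.1911 g H₂O ÷ 18.015 g/mol = 0.021216 mol
From the AgCl data: mol Cl per gram of compound = (0.7939 ÷ 143.318) ÷ 0.3961 = 0.013985 mol/g, so in the 0.3792 g combustion sample mol Cl = 0.0053031 mol
mass O = 0.3792 − (0.12740 + 0.021385 + 0.18799) = 0.042421 g → mol O = 0.042421 ÷ 15.999 = 0.0026514 mol
Divide by the smallest (0.0026514 mol): C 4.000, H 8.002, Cl 2.000, O 1.000

C4H8Cl2O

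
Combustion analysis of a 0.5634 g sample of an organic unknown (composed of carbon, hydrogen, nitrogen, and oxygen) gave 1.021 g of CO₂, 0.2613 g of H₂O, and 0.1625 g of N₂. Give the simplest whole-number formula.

C4H5N2O

mol C = 1.021 g CO₂ ÷ 44.009 g/mol = 0.023200 mol
mol H = 2 × 0.2613 g H₂O ÷ 18.015 g/mol = 0.029009 mol
mol N = 2 × 0.1625 g N₂ ÷ 28.014 g/mol = 0.011601 mol
mass O = 0.5634 − (0.27865 + 0.029241 + 0.16250) = 0.093006 g → mol O = 0.093006 ÷ 15.999 = 0.0058132 mol
Divide by the smallest (0.0058132 mol): C 3.991, H 4.990, N 1.996, O 1.000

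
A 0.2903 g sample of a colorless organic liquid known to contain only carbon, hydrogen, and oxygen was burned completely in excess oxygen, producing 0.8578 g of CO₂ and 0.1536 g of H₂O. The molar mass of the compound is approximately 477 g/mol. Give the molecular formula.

C32H28O4

mol C = 0.8578 g CO₂ ÷ 44.009 g/mol = 0.019491 mol
mol H = 2 × 0.1536 g H₂O ÷ 18.015 g/mol = 0.017052 mol
mass O = 0.2903 − (0.23411 + 0.017189) = 0.038999 g → mol O = 0.038999 ÷ 15.999 = 0.0024376 mol
Divide by the smallest (0.0024376 mol): C 7.996, H 6.996, O 1.000
Empirical formula: C8H7O
Empirical-formula mass = 119.14 g/mol; 477 ÷ 119.14 ≈ 4, so the molecular formula is C32H28O4.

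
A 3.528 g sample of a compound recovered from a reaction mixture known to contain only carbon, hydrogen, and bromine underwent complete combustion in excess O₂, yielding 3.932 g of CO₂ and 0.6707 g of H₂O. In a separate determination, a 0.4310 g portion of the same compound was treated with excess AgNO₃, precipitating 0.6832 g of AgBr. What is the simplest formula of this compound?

mol C = 3.932 g CO₂ ÷ 44.009 g/mol = 0.089345 mol
mol H = 2 × 0.6707 g H₂O ÷ 18.015 g/mol = 0.074460 mol
From the AgBr data: mol Br per gram of compound = (0.6832 ÷ 187.772) ÷ 0.4310 = 0.0084419 mol/g, so in the 3.528 g combustion sample mol Br = 0.029783 mol
Divide by the smallest (0.029783 mol): C 3.000, H 2.500, Br 1.000
Multiplying each by 2 gives whole numbers: C 6.00, H 5.00, Br 2.00

C6H5Br2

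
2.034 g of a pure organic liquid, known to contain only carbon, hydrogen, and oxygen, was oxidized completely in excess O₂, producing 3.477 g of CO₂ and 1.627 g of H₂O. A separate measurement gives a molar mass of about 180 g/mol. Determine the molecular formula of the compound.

mol C = 3.477 g CO₂ ÷ 44.009 g/mol = 0.079007 mol
mol H = 2 × 1.627 g H₂O ÷ 18.015 g/mol = 0.18063 mol
mass O = 2.034 − (0.94895 + 0.18207) = 0.90298 g → mol O = 0.90298 ÷ 15.999 = 0.056440 mol
Divide by the smallest (0.056440 mol): C 1.400, H 3.200, O 1.000
Multiplying each by 5 gives whole numbers: C 7.00, H 16.00, O 5.00
Empirical formula: C7H16O5
Empirical-formula mass = 180.20 g/mol; 180 ÷ 180.20 ≈ 1, so the molecular formula is C7H16O5.

C7H16O5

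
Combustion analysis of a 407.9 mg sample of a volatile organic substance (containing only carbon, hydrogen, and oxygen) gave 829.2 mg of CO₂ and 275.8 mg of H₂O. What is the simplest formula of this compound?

C8H13O4

mol C = 0.8292 g CO₂ ÷ 44.009 g/mol = 0.018842 mol
mol H = 2 × 0.2758 g H₂O ÷ 18.015 g/mol = 0.030619 mol
mass O = 0.4079 − (0.22631 + 0.030864) = 0.15073 g → mol O = 0.15073 ÷ 15.999 = 0.0094212 mol
Divide by the smallest (0.0094212 mol): C 2.000, H 3.250, O 1.000
Multiplying each by 4 gives whole numbers: C 8.00, H 13.00, O 4.00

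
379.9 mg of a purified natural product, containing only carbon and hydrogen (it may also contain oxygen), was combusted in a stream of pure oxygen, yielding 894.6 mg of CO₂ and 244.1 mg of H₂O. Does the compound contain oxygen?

mol C = 0.8946 g CO₂ ÷ 44.009 g/mol = 0.020328 mol
mol H = 2 × 0.2441 g H₂O ÷ 18.015 g/mol = 0.027100 mol
C and H account for only 0.27147 g of the 0.3799 g sample; the remaining 0.10843 g must be oxygen.

yes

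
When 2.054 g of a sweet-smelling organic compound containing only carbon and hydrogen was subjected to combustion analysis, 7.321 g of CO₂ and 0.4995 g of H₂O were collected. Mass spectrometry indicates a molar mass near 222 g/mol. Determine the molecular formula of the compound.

mol C = 7.321 g CO₂ ÷ 44.009 g/mol = 0.16635 mol
mol H = 2 × 0.4995 g H₂O ÷ 18.015 g/mol = 0.055454 mol
Divide by the smallest (0.055454 mol): C 3.000, H 1.000
Empirical formula: C3H
Empirical-formula mass = 37.04 g/mol; 222 ÷ 37.04 ≈ 6, so the molecular formula is C18H6.

C18H6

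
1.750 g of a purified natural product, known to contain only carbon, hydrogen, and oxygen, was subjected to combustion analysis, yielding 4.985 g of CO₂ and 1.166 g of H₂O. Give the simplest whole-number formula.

mol C = 4.985 g CO₂ ÷ 44.009 g/mol = 0.11327 mol
mol H = 2 × 1.166 g H₂O ÷ 18.015 g/mol = 0.12945 mol
mass O = 1.750 − (1.3605 + 0.13048) = 0.25900 g → mol O = 0.25900 ÷ 15.999 = 0.016189 mol
Divide by the smallest (0.016189 mol): C 6.997, H 7.996, O 1.000

C7H8O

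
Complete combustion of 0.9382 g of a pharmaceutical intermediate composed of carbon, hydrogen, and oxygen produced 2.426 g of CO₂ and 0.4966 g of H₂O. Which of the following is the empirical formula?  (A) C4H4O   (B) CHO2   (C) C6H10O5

(A) C4H4O

mol C = 2.426 g CO₂ ÷ 44.009 g/mol = 0.055125 mol
mol H = 2 × 0.4966 g H₂O ÷ 18.015 g/mol = 0.055132 mol
mass O = 0.9382 − (0.66211 + 0.055573) = 0.22052 g → mol O = 0.22052 ÷ 15.999 = 0.013783 mol
Divide by the smallest (0.013783 mol): C 3.999, H 4.000, O 1.000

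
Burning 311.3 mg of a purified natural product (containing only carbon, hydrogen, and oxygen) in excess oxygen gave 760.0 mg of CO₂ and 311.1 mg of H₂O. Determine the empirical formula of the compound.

C4H8O

mol C = 0.7600 g CO₂ ÷ 44.009 g/mol = 0.017269 mol
mol H = 2 × 0.3111 g H₂O ÷ 18.015 g/mol = 0.034538 mol
mass O = 0.3113 − (0.20742 + 0.034814) = 0.069066 g → mol O = 0.069066 ÷ 15.999 = 0.0043169 mol
Divide by the smallest (0.0043169 mol): C 4.000, H 8.001, O 1.000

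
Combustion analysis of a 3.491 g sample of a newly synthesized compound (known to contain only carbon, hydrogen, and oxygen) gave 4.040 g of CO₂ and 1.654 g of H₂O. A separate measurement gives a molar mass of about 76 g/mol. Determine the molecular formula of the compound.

C2H4O3

mol C = 4.040 g CO₂ ÷ 44.009 g/mol = 0.091799 mol
mol H = 2 × 1.654 g H₂O ÷ 18.015 g/mol = 0.18362 mol
mass O = 3.491 − (1.1026 + 0.18509) = 2.2033 g → mol O = 2.2033 ÷ 15.999 = 0.13772 mol
Divide by the smallest (0.091799 mol): C 1.000, H 2.000, O 1.500
Multiplying each by 2 gives whole numbers: C 2.00, H 4.00, O 3.00
Empirical formula: C2H4O3
Empirical-formula mass = 76.05 g/mol; 76 ÷ 76.05 ≈ 1, so the molecular formula is C2H4O3.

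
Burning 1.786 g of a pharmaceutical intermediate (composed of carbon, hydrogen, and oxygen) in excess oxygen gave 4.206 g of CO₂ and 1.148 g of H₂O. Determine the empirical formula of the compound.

C3H4O

mol C = 4.206 g CO₂ ÷ 44.009 g/mol = 0.095571 mol
mol H = 2 × 1.148 g H₂O ÷ 18.015 g/mol = 0.12745 mol
mass O = 1.786 − (1.1479 + 0.12847) = 0.50962 g → mol O = 0.50962 ÷ 15.999 = 0.031853 mol
Divide by the smallest (0.031853 mol): C 3.000, H 4.001, O 1.000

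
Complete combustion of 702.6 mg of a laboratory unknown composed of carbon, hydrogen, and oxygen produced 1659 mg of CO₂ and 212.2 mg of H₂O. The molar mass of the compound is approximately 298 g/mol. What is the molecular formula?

C16H10O6

mol C = 1.659 g CO₂ ÷ 44.009 g/mol = 0.037697 mol
mol H = 2 × 0.2122 g H₂O ÷ 18.015 g/mol = 0.023558 mol
mass O = 0.7026 − (0.45278 + 0.023747) = 0.22608 g → mol O = 0.22608 ÷ 15.999 = 0.014131 mol
Divide by the smallest (0.014131 mol): C 2.668, H 1.667, O 1.000
Multiplying each by 3 gives whole numbers: C 8.00, H 5.00, O 3.00
Empirical formula: C8H5O3
Empirical-formula mass = 149.12 g/mol; 298 ÷ 149.12 ≈ 2, so the molecular formula is C16H10O6.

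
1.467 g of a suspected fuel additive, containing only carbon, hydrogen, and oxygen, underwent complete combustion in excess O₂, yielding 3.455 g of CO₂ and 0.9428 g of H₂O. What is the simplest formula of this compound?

mol C = 3.455 g CO₂ ÷ 44.009 g/mol = 0.078507 mol
mol H = 2 × 0.9428 g H₂O ÷ 18.015 g/mol = 0.10467 mol
mass O = 1.467 − (0.94294 + 0.10551) = 0.41855 g → mol O = 0.41855 ÷ 15.999 = 0.026161 mol
Divide by the smallest (0.026161 mol): C 3.001, H 4.001, O 1.000

C3H4O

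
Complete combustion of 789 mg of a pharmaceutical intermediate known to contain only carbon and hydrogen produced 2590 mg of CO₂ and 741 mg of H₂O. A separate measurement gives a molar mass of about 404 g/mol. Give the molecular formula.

mol C = 2.59 g CO₂ ÷ 44.009 g/mol = 0.05885 mol
mol H = 2 × 0.741 g H₂O ÷ 18.015 g/mol = 0.08226 mol
Divide by the smallest (0.05885 mol): C 1.000, H 1.398
Multiplying each by 5 gives whole numbers: C 5.00, H 6.99
Empirical formula: C5H7
Empirical-formula mass = 67.11 g/mol; 404 ÷ 67.11 ≈ 6, so the molecular formula is C30H42.

C30H42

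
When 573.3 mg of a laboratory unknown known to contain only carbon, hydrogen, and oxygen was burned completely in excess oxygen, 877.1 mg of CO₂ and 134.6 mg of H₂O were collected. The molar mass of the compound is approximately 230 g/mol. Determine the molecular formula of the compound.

mol C = 0.8771 g CO₂ ÷ 44.009 g/mol = 0.019930 mol
mol H = 2 × 0.1346 g H₂O ÷ 18.015 g/mol = 0.014943 mol
mass O = 0.5733 − (0.23938 + 0.015063) = 0.31886 g → mol O = 0.31886 ÷ 15.999 = 0.019930 mol
Divide by the smallest (0.014943 mol): C 1.334, H 1.000, O 1.334
Multiplying each by 3 gives whole numbers: C 4.00, H 3.00, O 4.00
Empirical formula: C4H3O4
Empirical-formula mass = 115.06 g/mol; 230 ÷ 115.06 ≈ 2, so the molecular formula is C8H6O8.

C8H6O8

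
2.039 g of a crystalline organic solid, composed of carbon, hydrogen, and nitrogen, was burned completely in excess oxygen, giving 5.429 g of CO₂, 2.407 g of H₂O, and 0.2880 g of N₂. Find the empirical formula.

C6H13N

mol C = 5.429 g CO₂ ÷ 44.009 g/mol = 0.12336 mol
mol H = 2 × 2.407 g H₂O ÷ 18.015 g/mol = 0.26722 mol
mol N = 2 × 0.2880 g N₂ ÷ 28.014 g/mol = 0.020561 mol
Divide by the smallest (0.020561 mol): C 6.000, H 12.996, N 1.000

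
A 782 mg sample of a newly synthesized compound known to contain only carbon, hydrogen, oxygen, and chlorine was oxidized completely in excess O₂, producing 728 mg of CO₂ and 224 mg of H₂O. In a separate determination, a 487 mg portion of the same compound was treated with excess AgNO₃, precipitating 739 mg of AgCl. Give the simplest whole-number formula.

C2H3ClO2

mol C = 0.728 g CO₂ ÷ 44.009 g/mol = 0.01654 mol
mol H = 2 × 0.224 g H₂O ÷ 18.015 g/mol = 0.02487 mol
From the AgCl data: mol Cl per gram of compound = (0.739 ÷ 143.318) ÷ 0.487 = 0.01059 mol/g, so in the 0.782 g combustion sample mol Cl = 0.008280 mol
mass O = 0.782 − (0.1987 + 0.02507 + 0.2935) = 0.2647 g → mol O = 0.2647 ÷ 15.999 = 0.01655 mol
Divide by the smallest (0.008280 mol): C 1.998, H 3.003, Cl 1.000, O 1.998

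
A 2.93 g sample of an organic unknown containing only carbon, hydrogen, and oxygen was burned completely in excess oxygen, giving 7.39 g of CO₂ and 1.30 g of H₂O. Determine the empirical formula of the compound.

C7H6O2

mol C = 7.39 g CO₂ ÷ 44.009 g/mol = 0.1679 mol
mol H = 2 × 1.30 g H₂O ÷ 18.015 g/mol = 0.1443 mol
mass O = 2.93 − (2.017 + 0.1455) = 0.7676 g → mol O = 0.7676 ÷ 15.999 = 0.04798 mol
Divide by the smallest (0.04798 mol): C 3.500, H 3.008, O 1.000
Multiplying each by 2 gives whole numbers: C 7.00, H 6.02, O 2.00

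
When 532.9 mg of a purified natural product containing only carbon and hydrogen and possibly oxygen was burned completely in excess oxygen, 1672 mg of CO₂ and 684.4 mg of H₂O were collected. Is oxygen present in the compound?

mol C = 1.672 g CO₂ ÷ 44.009 g/mol = 0.037992 mol
mol H = 2 × 0.6844 g H₂O ÷ 18.015 g/mol = 0.075981 mol
C and H together account for 0.53291 g — essentially the entire 0.5329 g sample — so the compound contains no oxygen.

no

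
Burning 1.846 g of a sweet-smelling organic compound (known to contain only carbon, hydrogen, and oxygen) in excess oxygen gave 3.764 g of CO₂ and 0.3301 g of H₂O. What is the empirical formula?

mol C = 3.764 g CO₂ ÷ 44.009 g/mol = 0.085528 mol
mol H = 2 × 0.3301 g H₂O ÷ 18.015 g/mol = 0.036647 mol
mass O = 1.846 − (1.0273 + 0.036940) = 0.78178 g → mol O = 0.78178 ÷ 15.999 = 0.048865 mol
Divide by the smallest (0.036647 mol): C 2.334, H 1.000, O 1.333
Multiplying each by 3 gives whole numbers: C 7.00, H 3.00, O 4.00

C7H3O4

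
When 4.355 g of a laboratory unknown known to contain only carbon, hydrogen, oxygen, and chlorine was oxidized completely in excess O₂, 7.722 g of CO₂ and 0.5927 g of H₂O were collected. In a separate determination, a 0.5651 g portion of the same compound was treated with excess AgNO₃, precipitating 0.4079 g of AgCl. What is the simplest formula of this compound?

C8H3ClO4

mol C = 7.722 g CO₂ ÷ 44.009 g/mol = 0.17546 mol
mol H = 2 × 0.5927 g H₂O ÷ 18.015 g/mol = 0.065801 mol
From the AgCl data: mol Cl per gram of compound = (0.4079 ÷ 143.318) ÷ 0.5651 = 0.0050365 mol/g, so in the 4.355 g combustion sample mol Cl = 0.021934 mol
mass O = 4.355 − (2.1075 + 0.066327 + 0.77756) = 1.4036 g → mol O = 1.4036 ÷ 15.999 = 0.087732 mol
Divide by the smallest (0.021934 mol): C 8.000, H 3.000, Cl 1.000, O 4.000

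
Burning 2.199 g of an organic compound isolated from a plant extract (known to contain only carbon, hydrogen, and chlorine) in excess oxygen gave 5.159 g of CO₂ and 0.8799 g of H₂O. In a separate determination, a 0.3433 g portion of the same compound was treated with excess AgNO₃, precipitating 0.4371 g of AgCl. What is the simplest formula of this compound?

mol C = 5.159 g CO₂ ÷ 44.009 g/mol = 0.11723 mol
mol H = 2 × 0.8799 g H₂O ÷ 18.015 g/mol = 0.097685 mol
From the AgCl data: mol Cl per gram of compound = (0.4371 ÷ 143.318) ÷ 0.3433 = 0.0088840 mol/g, so in the 2.199 g combustion sample mol Cl = 0.019536 mol
Divide by the smallest (0.019536 mol): C 6.001, H 5.000, Cl 1.000

C6H5Cl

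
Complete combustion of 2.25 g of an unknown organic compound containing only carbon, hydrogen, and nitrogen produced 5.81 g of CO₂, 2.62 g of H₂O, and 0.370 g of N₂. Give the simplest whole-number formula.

mol C = 5.81 g CO₂ ÷ 44.009 g/mol = 0.1320 mol
mol H = 2 × 2.62 g H₂O ÷ 18.015 g/mol = 0.2909 mol
mol N = 2 × 0.370 g N₂ ÷ 28.014 g/mol = 0.02642 mol
Divide by the smallest (0.02642 mol): C 4.998, H 11.011, N 1.000

C5H11N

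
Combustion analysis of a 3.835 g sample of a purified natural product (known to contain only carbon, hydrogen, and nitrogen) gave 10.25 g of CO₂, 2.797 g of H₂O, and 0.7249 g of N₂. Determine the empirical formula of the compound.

C9H12N2

mol C = 10.25 g CO₂ ÷ 44.009 g/mol = 0.23291 mol
mol H = 2 × 2.797 g H₂O ÷ 18.015 g/mol = 0.31052 mol
mol N = 2 × 0.7249 g N₂ ÷ 28.014 g/mol = 0.051753 mol
Divide by the smallest (0.051753 mol): C 4.500, H 6.000, N 1.000
Multiplying each by 2 gives whole numbers: C 9.00, H 12.00, N 2.00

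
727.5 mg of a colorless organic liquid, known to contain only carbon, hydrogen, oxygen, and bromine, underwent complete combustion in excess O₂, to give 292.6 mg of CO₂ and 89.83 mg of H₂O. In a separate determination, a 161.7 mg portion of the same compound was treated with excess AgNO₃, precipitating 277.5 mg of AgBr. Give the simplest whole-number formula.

C2H3Br2O2

mol C = 0.2926 g CO₂ ÷ 44.009 g/mol = 0.0066486 mol
mol H = 2 × 0.08983 g H₂O ÷ 18.015 g/mol = 0.0099728 mol
From the AgBr data: mol Br per gram of compound = (0.2775 ÷ 187.772) ÷ 0.1617 = 0.0091395 mol/g, so in the 0.7275 g combustion sample mol Br = 0.0066490 mol
mass O = 0.7275 − (0.079857 + 0.010053 + 0.53128) = 0.10631 g → mol O = 0.10631 ÷ 15.999 = 0.0066448 mol
Divide by the smallest (0.0066448 mol): C 1.001, H 1.501, Br 1.001, O 1.000
Multiplying each by 2 gives whole numbers: C 2.00, H 3.00, Br 2.00, O 2.00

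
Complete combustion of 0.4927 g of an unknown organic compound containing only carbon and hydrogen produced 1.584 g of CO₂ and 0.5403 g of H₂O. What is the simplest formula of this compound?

mol C = 1.584 g CO₂ ÷ 44.009 g/mol = 0.035993 mol
mol H = 2 × 0.5403 g H₂O ÷ 18.015 g/mol = 0.059983 mol
Divide by the smallest (0.035993 mol): C 1.000, H 1.667
Multiplying each by 3 gives whole numbers: C 3.00, H 5.00

C3H5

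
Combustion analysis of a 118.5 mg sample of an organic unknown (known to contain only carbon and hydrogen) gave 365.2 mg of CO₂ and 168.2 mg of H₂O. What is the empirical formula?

C4H9

mol C = 0.3652 g CO₂ ÷ 44.009 g/mol = 0.0082983 mol
mol H = 2 × 0.1682 g H₂O ÷ 18.015 g/mol = 0.018673 mol
Divide by the smallest (0.0082983 mol): C 1.000, H 2.250
Multiplying each by 4 gives whole numbers: C 4.00, H 9.00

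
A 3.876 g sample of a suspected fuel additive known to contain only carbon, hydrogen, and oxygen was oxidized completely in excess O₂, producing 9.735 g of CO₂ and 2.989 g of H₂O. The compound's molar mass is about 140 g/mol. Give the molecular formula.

mol C = 9.735 g CO₂ ÷ 44.009 g/mol = 0.22120 mol
mol H = 2 × 2.989 g H₂O ÷ 18.015 g/mol = 0.33183 mol
mass O = 3.876 − (2.6569 + 0.33449) = 0.88462 g → mol O = 0.88462 ÷ 15.999 = 0.055292 mol
Divide by the smallest (0.055292 mol): C 4.001, H 6.001, O 1.000
Empirical formula: C4H6O
Empirical-formula mass = 70.09 g/mol; 140 ÷ 70.09 ≈ 2, so the molecular formula is C8H12O2.

C8H12O2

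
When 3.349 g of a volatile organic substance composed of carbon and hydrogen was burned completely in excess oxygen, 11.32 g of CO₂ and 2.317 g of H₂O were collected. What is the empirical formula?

mol C = 11.32 g CO₂ ÷ 44.009 g/mol = 0.25722 mol
mol H = 2 × 2.317 g H₂O ÷ 18.015 g/mol = 0.25723 mol
Divide by the smallest (0.25722 mol): C 1.000, H 1.000

CH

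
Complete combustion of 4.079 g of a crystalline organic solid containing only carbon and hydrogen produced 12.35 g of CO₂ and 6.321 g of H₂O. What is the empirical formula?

C2H5

mol C = 12.35 g CO₂ ÷ 44.009 g/mol = 0.28062 mol
mol H = 2 × 6.321 g H₂O ÷ 18.015 g/mol = 0.70175 mol
Divide by the smallest (0.28062 mol): C 1.000, H 2.501
Multiplying each by 2 gives whole numbers: C 2.00, H 5.00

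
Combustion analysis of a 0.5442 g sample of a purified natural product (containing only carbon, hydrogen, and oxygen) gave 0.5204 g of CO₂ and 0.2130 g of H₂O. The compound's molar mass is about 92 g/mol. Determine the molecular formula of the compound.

C2H4O4

mol C = 0.5204 g CO₂ ÷ 44.009 g/mol = 0.011825 mol
mol H = 2 × 0.2130 g H₂O ÷ 18.015 g/mol = 0.023647 mol
mass O = 0.5442 − (0.14203 + 0.023836) = 0.37834 g → mol O = 0.37834 ÷ 15.999 = 0.023647 mol
Divide by the smallest (0.011825 mol): C 1.000, H 2.000, O 2.000
Empirical formula: CH2O2
Empirical-formula mass = 46.02 g/mol; 92 ÷ 46.02 ≈ 2, so the molecular formula is C2H4O4.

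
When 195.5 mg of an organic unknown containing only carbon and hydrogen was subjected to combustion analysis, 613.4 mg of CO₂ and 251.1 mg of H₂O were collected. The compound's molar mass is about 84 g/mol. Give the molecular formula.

C6H12

mol C = 0.6134 g CO₂ ÷ 44.009 g/mol = 0.013938 mol
mol H = 2 × 0.2511 g H₂O ÷ 18.015 g/mol = 0.027877 mol
Divide by the smallest (0.013938 mol): C 1.000, H 2.000
Empirical formula: CH2
Empirical-formula mass = 14.03 g/mol; 84 ÷ 14.03 ≈ 6, so the molecular formula is C6H12.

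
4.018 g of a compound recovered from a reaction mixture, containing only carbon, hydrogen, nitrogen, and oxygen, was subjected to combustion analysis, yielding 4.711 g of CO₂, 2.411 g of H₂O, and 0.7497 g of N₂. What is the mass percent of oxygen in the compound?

mol C = 4.711 g CO₂ ÷ 44.009 g/mol = 0.10705 mol
mol H = 2 × 2.411 g H₂O ÷ 18.015 g/mol = 0.26767 mol
mol N = 2 × 0.7497 g N₂ ÷ 28.014 g/mol = 0.053523 mol
mass O = 4.018 − (1.2857 + 0.26981 + 0.74970) = 1.7128 g → mol O = 1.7128 ÷ 15.999 = 0.10705 mol
mass % O = 1.7128 g ÷ 4.018 g × 100%

42.63%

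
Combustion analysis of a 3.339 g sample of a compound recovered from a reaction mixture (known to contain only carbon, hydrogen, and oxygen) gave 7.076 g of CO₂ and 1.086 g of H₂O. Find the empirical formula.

C4H3O2

mol C = 7.076 g CO₂ ÷ 44.009 g/mol = 0.16079 mol
mol H = 2 × 1.086 g H₂O ÷ 18.015 g/mol = 0.12057 mol
mass O = 3.339 − (1.9312 + 0.12153) = 1.2863 g → mol O = 1.2863 ÷ 15.999 = 0.080397 mol
Divide by the smallest (0.080397 mol): C 2.000, H 1.500, O 1.000
Multiplying each by 2 gives whole numbers: C 4.00, H 3.00, O 2.00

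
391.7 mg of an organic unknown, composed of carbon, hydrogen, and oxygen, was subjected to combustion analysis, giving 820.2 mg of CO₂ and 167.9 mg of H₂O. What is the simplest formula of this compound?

mol C = 0.8202 g CO₂ ÷ 44.009 g/mol = 0.018637 mol
mol H = 2 × 0.1679 g H₂O ÷ 18.015 g/mol = 0.018640 mol
mass O = 0.3917 − (0.22385 + 0.018789) = 0.14906 g → mol O = 0.14906 ÷ 15.999 = 0.0093169 mol
Divide by the smallest (0.0093169 mol): C 2.000, H 2.001, O 1.000

C2H2O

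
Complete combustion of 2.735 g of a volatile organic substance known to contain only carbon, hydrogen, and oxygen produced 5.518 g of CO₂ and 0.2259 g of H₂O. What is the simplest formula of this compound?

mol C = 5.518 g CO₂ ÷ 44.009 g/mol = 0.12538 mol
mol H = 2 × 0.2259 g H₂O ÷ 18.015 g/mol = 0.025079 mol
mass O = 2.735 − (1.5060 + 0.025280) = 1.2037 g → mol O = 1.2037 ÷ 15.999 = 0.075238 mol
Divide by the smallest (0.025079 mol): C 5.000, H 1.000, O 3.000

C5HO3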